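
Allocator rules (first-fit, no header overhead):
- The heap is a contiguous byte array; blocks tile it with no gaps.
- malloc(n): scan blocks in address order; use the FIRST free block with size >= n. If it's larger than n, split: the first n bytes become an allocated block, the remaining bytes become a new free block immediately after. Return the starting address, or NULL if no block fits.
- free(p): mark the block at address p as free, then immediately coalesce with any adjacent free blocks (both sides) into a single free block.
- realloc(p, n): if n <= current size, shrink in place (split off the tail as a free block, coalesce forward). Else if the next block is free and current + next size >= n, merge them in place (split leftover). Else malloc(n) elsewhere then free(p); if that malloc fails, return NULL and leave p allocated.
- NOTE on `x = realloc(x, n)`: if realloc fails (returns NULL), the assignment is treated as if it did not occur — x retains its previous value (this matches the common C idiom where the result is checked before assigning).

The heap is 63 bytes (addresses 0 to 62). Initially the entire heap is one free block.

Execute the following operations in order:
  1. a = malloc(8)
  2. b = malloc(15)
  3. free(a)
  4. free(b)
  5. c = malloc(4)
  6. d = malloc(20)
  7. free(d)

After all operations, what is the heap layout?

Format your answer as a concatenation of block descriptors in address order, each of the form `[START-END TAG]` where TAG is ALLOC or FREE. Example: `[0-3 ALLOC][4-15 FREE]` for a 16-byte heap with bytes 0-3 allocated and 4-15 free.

Op 1: a = malloc(8) -> a = 0; heap: [0-7 ALLOC][8-62 FREE]
Op 2: b = malloc(15) -> b = 8; heap: [0-7 ALLOC][8-22 ALLOC][23-62 FREE]
Op 3: free(a) -> (freed a); heap: [0-7 FREE][8-22 ALLOC][23-62 FREE]
Op 4: free(b) -> (freed b); heap: [0-62 FREE]
Op 5: c = malloc(4) -> c = 0; heap: [0-3 ALLOC][4-62 FREE]
Op 6: d = malloc(20) -> d = 4; heap: [0-3 ALLOC][4-23 ALLOC][24-62 FREE]
Op 7: free(d) -> (freed d); heap: [0-3 ALLOC][4-62 FREE]

Answer: [0-3 ALLOC][4-62 FREE]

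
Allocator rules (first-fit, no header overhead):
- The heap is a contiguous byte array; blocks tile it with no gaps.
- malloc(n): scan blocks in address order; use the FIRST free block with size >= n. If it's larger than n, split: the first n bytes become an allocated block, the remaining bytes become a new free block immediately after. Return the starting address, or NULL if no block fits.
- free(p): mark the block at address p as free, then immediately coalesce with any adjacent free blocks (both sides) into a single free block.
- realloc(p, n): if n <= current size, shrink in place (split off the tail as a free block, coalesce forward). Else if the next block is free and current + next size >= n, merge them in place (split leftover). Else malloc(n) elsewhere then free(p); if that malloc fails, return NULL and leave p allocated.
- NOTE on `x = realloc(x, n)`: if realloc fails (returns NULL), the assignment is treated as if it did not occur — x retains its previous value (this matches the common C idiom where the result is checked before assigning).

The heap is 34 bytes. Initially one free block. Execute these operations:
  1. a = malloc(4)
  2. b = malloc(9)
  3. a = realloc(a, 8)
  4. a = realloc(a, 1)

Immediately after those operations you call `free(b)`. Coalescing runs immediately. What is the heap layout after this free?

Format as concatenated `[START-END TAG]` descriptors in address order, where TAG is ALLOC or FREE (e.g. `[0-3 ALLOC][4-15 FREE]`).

Answer: [0-12 FREE][13-13 ALLOC][14-33 FREE]

Derivation:
Op 1: a = malloc(4) -> a = 0; heap: [0-3 ALLOC][4-33 FREE]
Op 2: b = malloc(9) -> b = 4; heap: [0-3 ALLOC][4-12 ALLOC][13-33 FREE]
Op 3: a = realloc(a, 8) -> a = 13; heap: [0-3 FREE][4-12 ALLOC][13-20 ALLOC][21-33 FREE]
Op 4: a = realloc(a, 1) -> a = 13; heap: [0-3 FREE][4-12 ALLOC][13-13 ALLOC][14-33 FREE]
free(b): b = 4 -> block [4-12 ALLOC]; mark free, coalesce with adjacent free neighbors -> [0-12 FREE][13-13 ALLOC][14-33 FREE]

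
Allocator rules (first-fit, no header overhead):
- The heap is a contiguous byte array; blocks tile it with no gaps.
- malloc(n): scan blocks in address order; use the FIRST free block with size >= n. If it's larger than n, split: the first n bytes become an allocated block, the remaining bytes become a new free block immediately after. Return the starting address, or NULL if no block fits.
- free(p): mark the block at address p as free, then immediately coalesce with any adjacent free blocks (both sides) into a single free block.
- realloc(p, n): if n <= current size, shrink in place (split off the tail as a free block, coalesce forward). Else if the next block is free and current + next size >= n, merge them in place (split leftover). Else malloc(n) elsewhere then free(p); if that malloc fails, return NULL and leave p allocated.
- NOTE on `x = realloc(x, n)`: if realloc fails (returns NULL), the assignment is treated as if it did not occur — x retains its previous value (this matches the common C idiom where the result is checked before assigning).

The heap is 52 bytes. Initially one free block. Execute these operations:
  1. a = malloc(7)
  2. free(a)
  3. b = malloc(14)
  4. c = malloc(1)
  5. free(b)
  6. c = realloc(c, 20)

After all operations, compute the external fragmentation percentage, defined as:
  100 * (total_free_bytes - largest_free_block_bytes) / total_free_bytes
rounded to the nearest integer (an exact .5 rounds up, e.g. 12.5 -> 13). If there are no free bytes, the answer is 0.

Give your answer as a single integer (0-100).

Answer: 44

Derivation:
Op 1: a = malloc(7) -> a = 0; heap: [0-6 ALLOC][7-51 FREE]
Op 2: free(a) -> (freed a); heap: [0-51 FREE]
Op 3: b = malloc(14) -> b = 0; heap: [0-13 ALLOC][14-51 FREE]
Op 4: c = malloc(1) -> c = 14; heap: [0-13 ALLOC][14-14 ALLOC][15-51 FREE]
Op 5: free(b) -> (freed b); heap: [0-13 FREE][14-14 ALLOC][15-51 FREE]
Op 6: c = realloc(c, 20) -> c = 14; heap: [0-13 FREE][14-33 ALLOC][34-51 FREE]
Free blocks: [14 18] total_free=32 largest=18 -> 100*(32-18)/32 = 1400/32 = 43.75 -> rounds to 44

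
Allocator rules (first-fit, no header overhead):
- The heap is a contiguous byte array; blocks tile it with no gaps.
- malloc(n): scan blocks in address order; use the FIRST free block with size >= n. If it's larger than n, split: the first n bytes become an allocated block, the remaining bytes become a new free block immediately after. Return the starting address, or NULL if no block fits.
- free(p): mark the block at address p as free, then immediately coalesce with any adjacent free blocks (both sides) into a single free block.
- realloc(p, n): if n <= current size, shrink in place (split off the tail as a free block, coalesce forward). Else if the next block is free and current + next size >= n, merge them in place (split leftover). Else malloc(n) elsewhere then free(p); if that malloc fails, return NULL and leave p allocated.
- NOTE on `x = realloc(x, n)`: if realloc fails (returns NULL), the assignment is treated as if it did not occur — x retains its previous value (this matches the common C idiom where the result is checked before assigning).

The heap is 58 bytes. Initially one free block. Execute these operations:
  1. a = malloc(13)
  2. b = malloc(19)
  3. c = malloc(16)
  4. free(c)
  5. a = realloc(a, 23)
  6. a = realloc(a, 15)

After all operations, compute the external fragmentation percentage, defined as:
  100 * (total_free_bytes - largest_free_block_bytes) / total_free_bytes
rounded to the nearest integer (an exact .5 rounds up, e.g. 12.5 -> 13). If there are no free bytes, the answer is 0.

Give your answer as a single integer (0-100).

Op 1: a = malloc(13) -> a = 0; heap: [0-12 ALLOC][13-57 FREE]
Op 2: b = malloc(19) -> b = 13; heap: [0-12 ALLOC][13-31 ALLOC][32-57 FREE]
Op 3: c = malloc(16) -> c = 32; heap: [0-12 ALLOC][13-31 ALLOC][32-47 ALLOC][48-57 FREE]
Op 4: free(c) -> (freed c); heap: [0-12 ALLOC][13-31 ALLOC][32-57 FREE]
Op 5: a = realloc(a, 23) -> a = 32; heap: [0-12 FREE][13-31 ALLOC][32-54 ALLOC][55-57 FREE]
Op 6: a = realloc(a, 15) -> a = 32; heap: [0-12 FREE][13-31 ALLOC][32-46 ALLOC][47-57 FREE]
Free blocks: [13 11] total_free=24 largest=13 -> 100*(24-13)/24 = 1100/24 ≈ 45.833 -> rounds to 46

Answer: 46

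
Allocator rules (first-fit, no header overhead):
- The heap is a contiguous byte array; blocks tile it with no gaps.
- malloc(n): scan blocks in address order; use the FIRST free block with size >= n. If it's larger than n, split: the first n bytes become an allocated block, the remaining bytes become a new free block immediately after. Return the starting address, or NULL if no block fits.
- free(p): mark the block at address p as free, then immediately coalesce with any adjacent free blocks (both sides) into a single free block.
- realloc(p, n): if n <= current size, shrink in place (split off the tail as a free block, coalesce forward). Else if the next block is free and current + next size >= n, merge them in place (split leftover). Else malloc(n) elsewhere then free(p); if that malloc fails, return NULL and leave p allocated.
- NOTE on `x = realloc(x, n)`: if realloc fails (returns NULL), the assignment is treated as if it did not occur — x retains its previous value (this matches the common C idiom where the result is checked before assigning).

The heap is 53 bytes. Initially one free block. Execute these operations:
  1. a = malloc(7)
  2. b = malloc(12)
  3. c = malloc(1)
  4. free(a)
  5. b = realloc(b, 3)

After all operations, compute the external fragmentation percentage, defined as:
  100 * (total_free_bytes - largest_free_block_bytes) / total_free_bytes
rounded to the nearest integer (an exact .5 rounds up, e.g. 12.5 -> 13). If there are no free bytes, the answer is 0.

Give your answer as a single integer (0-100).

Answer: 33

Derivation:
Op 1: a = malloc(7) -> a = 0; heap: [0-6 ALLOC][7-52 FREE]
Op 2: b = malloc(12) -> b = 7; heap: [0-6 ALLOC][7-18 ALLOC][19-52 FREE]
Op 3: c = malloc(1) -> c = 19; heap: [0-6 ALLOC][7-18 ALLOC][19-19 ALLOC][20-52 FREE]
Op 4: free(a) -> (freed a); heap: [0-6 FREE][7-18 ALLOC][19-19 ALLOC][20-52 FREE]
Op 5: b = realloc(b, 3) -> b = 7; heap: [0-6 FREE][7-9 ALLOC][10-18 FREE][19-19 ALLOC][20-52 FREE]
Free blocks: [7 9 33] total_free=49 largest=33 -> 100*(49-33)/49 = 1600/49 ≈ 32.653 -> rounds to 33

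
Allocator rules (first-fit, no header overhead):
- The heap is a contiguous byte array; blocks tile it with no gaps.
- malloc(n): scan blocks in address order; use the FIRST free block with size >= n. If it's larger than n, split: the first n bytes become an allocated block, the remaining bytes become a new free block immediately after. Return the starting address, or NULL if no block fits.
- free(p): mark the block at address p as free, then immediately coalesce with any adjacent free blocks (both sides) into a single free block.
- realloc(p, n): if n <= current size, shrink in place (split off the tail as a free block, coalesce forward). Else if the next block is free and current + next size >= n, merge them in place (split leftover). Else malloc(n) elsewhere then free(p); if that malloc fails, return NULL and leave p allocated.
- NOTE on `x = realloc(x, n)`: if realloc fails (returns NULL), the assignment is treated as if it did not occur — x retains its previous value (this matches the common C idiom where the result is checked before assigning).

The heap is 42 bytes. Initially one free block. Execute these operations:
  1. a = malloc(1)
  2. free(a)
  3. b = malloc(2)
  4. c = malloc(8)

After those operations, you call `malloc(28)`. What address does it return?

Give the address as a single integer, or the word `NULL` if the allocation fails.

Answer: 10

Derivation:
Op 1: a = malloc(1) -> a = 0; heap: [0-0 ALLOC][1-41 FREE]
Op 2: free(a) -> (freed a); heap: [0-41 FREE]
Op 3: b = malloc(2) -> b = 0; heap: [0-1 ALLOC][2-41 FREE]
Op 4: c = malloc(8) -> c = 2; heap: [0-1 ALLOC][2-9 ALLOC][10-41 FREE]
malloc(28): first-fit scan over [0-1 ALLOC][2-9 ALLOC][10-41 FREE] -> 10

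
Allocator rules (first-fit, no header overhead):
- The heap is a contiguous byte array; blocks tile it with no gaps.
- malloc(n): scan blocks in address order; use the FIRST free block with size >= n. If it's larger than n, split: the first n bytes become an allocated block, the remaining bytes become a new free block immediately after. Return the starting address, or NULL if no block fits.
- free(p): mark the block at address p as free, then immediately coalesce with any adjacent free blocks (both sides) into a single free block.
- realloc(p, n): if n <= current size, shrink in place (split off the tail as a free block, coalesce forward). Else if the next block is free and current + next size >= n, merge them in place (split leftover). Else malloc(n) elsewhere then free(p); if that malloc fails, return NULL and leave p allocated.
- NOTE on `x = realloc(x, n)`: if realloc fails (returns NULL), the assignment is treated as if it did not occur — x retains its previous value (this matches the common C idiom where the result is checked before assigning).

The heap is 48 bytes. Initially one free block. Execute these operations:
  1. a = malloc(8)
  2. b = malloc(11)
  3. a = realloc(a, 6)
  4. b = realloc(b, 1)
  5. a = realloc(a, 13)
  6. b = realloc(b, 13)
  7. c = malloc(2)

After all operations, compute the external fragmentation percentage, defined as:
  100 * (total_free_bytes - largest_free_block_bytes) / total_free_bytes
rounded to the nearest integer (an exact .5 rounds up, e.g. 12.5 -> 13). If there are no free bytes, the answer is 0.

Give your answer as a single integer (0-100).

Op 1: a = malloc(8) -> a = 0; heap: [0-7 ALLOC][8-47 FREE]
Op 2: b = malloc(11) -> b = 8; heap: [0-7 ALLOC][8-18 ALLOC][19-47 FREE]
Op 3: a = realloc(a, 6) -> a = 0; heap: [0-5 ALLOC][6-7 FREE][8-18 ALLOC][19-47 FREE]
Op 4: b = realloc(b, 1) -> b = 8; heap: [0-5 ALLOC][6-7 FREE][8-8 ALLOC][9-47 FREE]
Op 5: a = realloc(a, 13) -> a = 9; heap: [0-7 FREE][8-8 ALLOC][9-21 ALLOC][22-47 FREE]
Op 6: b = realloc(b, 13) -> b = 22; heap: [0-8 FREE][9-21 ALLOC][22-34 ALLOC][35-47 FREE]
Op 7: c = malloc(2) -> c = 0; heap: [0-1 ALLOC][2-8 FREE][9-21 ALLOC][22-34 ALLOC][35-47 FREE]
Free blocks: [7 13] total_free=20 largest=13 -> 100*(20-13)/20 = 700/20 = 35

Answer: 35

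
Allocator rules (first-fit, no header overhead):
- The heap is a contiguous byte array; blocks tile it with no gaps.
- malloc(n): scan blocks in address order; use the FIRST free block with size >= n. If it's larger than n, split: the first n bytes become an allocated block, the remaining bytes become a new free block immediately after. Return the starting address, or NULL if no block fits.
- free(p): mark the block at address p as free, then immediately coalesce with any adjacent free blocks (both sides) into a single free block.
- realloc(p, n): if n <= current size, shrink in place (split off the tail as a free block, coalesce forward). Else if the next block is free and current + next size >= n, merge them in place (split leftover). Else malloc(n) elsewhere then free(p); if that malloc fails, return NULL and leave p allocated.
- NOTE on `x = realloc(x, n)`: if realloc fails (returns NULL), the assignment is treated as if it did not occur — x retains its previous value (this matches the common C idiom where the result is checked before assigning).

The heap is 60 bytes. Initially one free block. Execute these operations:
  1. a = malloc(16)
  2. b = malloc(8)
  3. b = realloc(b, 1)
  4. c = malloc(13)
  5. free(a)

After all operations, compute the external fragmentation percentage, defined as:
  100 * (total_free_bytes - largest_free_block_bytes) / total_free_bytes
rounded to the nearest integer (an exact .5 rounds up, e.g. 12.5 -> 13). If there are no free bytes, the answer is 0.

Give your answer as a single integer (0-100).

Answer: 35

Derivation:
Op 1: a = malloc(16) -> a = 0; heap: [0-15 ALLOC][16-59 FREE]
Op 2: b = malloc(8) -> b = 16; heap: [0-15 ALLOC][16-23 ALLOC][24-59 FREE]
Op 3: b = realloc(b, 1) -> b = 16; heap: [0-15 ALLOC][16-16 ALLOC][17-59 FREE]
Op 4: c = malloc(13) -> c = 17; heap: [0-15 ALLOC][16-16 ALLOC][17-29 ALLOC][30-59 FREE]
Op 5: free(a) -> (freed a); heap: [0-15 FREE][16-16 ALLOC][17-29 ALLOC][30-59 FREE]
Free blocks: [16 30] total_free=46 largest=30 -> 100*(46-30)/46 = 1600/46 ≈ 34.783 -> rounds to 35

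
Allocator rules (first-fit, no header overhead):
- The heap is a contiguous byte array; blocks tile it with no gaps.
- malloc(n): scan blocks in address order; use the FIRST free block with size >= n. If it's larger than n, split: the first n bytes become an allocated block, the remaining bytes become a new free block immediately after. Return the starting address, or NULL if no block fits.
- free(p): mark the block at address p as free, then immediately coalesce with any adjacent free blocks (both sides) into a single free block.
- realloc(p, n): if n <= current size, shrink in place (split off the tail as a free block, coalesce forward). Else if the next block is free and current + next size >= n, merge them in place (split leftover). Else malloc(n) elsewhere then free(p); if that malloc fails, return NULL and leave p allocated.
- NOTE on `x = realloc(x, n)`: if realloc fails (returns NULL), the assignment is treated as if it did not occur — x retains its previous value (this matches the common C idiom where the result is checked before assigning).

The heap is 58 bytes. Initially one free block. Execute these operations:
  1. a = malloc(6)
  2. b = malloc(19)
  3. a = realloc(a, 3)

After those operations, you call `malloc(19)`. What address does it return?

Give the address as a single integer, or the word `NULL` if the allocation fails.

Answer: 25

Derivation:
Op 1: a = malloc(6) -> a = 0; heap: [0-5 ALLOC][6-57 FREE]
Op 2: b = malloc(19) -> b = 6; heap: [0-5 ALLOC][6-24 ALLOC][25-57 FREE]
Op 3: a = realloc(a, 3) -> a = 0; heap: [0-2 ALLOC][3-5 FREE][6-24 ALLOC][25-57 FREE]
malloc(19): first-fit scan over [0-2 ALLOC][3-5 FREE][6-24 ALLOC][25-57 FREE] -> 25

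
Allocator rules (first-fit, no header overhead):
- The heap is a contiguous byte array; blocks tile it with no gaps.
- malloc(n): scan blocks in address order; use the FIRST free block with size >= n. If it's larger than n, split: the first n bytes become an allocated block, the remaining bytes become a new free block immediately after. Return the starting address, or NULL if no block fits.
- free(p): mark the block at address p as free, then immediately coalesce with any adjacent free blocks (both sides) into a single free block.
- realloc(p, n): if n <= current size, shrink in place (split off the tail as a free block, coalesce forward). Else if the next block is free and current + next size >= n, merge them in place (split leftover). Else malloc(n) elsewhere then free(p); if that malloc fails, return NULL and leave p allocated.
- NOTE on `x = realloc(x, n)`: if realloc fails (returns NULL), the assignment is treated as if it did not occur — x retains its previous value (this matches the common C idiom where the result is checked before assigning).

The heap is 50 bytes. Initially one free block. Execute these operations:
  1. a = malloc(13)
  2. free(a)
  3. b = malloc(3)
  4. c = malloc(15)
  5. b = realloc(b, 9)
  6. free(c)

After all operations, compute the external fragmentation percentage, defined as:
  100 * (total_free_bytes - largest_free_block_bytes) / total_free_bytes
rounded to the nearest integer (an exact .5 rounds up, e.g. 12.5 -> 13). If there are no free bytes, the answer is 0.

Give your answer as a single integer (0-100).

Answer: 44

Derivation:
Op 1: a = malloc(13) -> a = 0; heap: [0-12 ALLOC][13-49 FREE]
Op 2: free(a) -> (freed a); heap: [0-49 FREE]
Op 3: b = malloc(3) -> b = 0; heap: [0-2 ALLOC][3-49 FREE]
Op 4: c = malloc(15) -> c = 3; heap: [0-2 ALLOC][3-17 ALLOC][18-49 FREE]
Op 5: b = realloc(b, 9) -> b = 18; heap: [0-2 FREE][3-17 ALLOC][18-26 ALLOC][27-49 FREE]
Op 6: free(c) -> (freed c); heap: [0-17 FREE][18-26 ALLOC][27-49 FREE]
Free blocks: [18 23] total_free=41 largest=23 -> 100*(41-23)/41 = 1800/41 ≈ 43.902 -> rounds to 44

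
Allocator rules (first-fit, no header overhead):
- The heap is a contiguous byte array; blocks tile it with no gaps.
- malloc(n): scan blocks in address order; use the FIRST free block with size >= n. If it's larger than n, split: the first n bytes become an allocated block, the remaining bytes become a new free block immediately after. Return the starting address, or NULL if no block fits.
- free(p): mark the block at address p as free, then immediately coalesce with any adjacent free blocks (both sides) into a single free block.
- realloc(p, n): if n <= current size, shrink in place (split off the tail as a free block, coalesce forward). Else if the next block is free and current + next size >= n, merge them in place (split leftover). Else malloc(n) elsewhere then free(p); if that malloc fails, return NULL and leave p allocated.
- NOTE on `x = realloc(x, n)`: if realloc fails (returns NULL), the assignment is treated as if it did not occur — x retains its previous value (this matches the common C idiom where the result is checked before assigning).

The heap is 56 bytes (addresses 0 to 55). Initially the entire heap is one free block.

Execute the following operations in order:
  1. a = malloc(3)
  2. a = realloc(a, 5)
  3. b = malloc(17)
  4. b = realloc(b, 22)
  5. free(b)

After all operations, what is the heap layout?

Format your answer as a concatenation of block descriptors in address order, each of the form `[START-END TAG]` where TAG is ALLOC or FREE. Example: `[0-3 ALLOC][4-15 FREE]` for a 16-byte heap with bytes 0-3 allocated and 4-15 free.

Answer: [0-4 ALLOC][5-55 FREE]

Derivation:
Op 1: a = malloc(3) -> a = 0; heap: [0-2 ALLOC][3-55 FREE]
Op 2: a = realloc(a, 5) -> a = 0; heap: [0-4 ALLOC][5-55 FREE]
Op 3: b = malloc(17) -> b = 5; heap: [0-4 ALLOC][5-21 ALLOC][22-55 FREE]
Op 4: b = realloc(b, 22) -> b = 5; heap: [0-4 ALLOC][5-26 ALLOC][27-55 FREE]
Op 5: free(b) -> (freed b); heap: [0-4 ALLOC][5-55 FREE]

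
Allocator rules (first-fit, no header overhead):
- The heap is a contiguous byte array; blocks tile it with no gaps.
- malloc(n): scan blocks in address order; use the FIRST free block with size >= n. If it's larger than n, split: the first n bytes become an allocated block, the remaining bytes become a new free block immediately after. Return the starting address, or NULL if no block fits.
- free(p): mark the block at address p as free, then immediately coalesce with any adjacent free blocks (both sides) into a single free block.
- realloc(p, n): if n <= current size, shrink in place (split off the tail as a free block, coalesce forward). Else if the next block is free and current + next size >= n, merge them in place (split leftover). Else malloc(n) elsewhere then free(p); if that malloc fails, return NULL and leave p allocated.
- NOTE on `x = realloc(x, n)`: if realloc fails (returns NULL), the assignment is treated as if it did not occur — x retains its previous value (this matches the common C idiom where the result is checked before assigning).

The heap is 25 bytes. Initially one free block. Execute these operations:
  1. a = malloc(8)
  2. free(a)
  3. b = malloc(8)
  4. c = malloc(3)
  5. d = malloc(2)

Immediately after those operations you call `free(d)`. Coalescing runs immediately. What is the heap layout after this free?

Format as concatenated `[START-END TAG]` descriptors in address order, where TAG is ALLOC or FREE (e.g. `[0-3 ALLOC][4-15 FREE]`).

Op 1: a = malloc(8) -> a = 0; heap: [0-7 ALLOC][8-24 FREE]
Op 2: free(a) -> (freed a); heap: [0-24 FREE]
Op 3: b = malloc(8) -> b = 0; heap: [0-7 ALLOC][8-24 FREE]
Op 4: c = malloc(3) -> c = 8; heap: [0-7 ALLOC][8-10 ALLOC][11-24 FREE]
Op 5: d = malloc(2) -> d = 11; heap: [0-7 ALLOC][8-10 ALLOC][11-12 ALLOC][13-24 FREE]
free(d): d = 11 -> block [11-12 ALLOC]; mark free, coalesce with adjacent free neighbors -> [0-7 ALLOC][8-10 ALLOC][11-24 FREE]

Answer: [0-7 ALLOC][8-10 ALLOC][11-24 FREE]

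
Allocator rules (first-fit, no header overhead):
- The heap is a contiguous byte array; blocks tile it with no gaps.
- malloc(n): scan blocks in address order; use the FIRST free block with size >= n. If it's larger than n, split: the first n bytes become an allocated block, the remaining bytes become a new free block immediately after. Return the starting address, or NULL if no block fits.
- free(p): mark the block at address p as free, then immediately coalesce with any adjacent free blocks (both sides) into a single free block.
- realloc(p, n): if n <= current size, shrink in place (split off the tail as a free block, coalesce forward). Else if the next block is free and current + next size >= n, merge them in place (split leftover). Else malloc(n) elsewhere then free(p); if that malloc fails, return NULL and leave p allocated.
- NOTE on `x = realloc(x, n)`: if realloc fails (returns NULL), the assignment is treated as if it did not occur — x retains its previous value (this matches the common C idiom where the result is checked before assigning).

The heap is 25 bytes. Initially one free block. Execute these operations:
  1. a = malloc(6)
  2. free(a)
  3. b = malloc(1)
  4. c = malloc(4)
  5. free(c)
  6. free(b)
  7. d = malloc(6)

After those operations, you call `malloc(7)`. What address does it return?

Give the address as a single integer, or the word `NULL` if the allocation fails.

Op 1: a = malloc(6) -> a = 0; heap: [0-5 ALLOC][6-24 FREE]
Op 2: free(a) -> (freed a); heap: [0-24 FREE]
Op 3: b = malloc(1) -> b = 0; heap: [0-0 ALLOC][1-24 FREE]
Op 4: c = malloc(4) -> c = 1; heap: [0-0 ALLOC][1-4 ALLOC][5-24 FREE]
Op 5: free(c) -> (freed c); heap: [0-0 ALLOC][1-24 FREE]
Op 6: free(b) -> (freed b); heap: [0-24 FREE]
Op 7: d = malloc(6) -> d = 0; heap: [0-5 ALLOC][6-24 FREE]
malloc(7): first-fit scan over [0-5 ALLOC][6-24 FREE] -> 6

Answer: 6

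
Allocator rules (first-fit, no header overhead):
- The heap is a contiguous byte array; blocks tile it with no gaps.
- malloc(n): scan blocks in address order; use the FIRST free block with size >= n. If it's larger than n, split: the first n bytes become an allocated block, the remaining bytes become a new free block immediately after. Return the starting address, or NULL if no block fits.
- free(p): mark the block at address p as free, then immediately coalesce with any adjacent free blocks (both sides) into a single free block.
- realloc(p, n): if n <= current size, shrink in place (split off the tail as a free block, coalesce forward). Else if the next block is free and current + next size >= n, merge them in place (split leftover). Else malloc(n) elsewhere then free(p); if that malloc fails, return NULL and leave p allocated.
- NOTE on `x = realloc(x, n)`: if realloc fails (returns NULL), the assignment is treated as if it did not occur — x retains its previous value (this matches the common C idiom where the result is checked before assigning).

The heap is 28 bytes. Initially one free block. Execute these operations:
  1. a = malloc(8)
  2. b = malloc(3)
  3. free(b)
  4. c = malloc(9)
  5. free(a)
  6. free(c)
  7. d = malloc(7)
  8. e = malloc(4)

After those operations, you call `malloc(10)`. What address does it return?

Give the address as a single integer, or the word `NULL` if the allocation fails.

Op 1: a = malloc(8) -> a = 0; heap: [0-7 ALLOC][8-27 FREE]
Op 2: b = malloc(3) -> b = 8; heap: [0-7 ALLOC][8-10 ALLOC][11-27 FREE]
Op 3: free(b) -> (freed b); heap: [0-7 ALLOC][8-27 FREE]
Op 4: c = malloc(9) -> c = 8; heap: [0-7 ALLOC][8-16 ALLOC][17-27 FREE]
Op 5: free(a) -> (freed a); heap: [0-7 FREE][8-16 ALLOC][17-27 FREE]
Op 6: free(c) -> (freed c); heap: [0-27 FREE]
Op 7: d = malloc(7) -> d = 0; heap: [0-6 ALLOC][7-27 FREE]
Op 8: e = malloc(4) -> e = 7; heap: [0-6 ALLOC][7-10 ALLOC][11-27 FREE]
malloc(10): first-fit scan over [0-6 ALLOC][7-10 ALLOC][11-27 FREE] -> 11

Answer: 11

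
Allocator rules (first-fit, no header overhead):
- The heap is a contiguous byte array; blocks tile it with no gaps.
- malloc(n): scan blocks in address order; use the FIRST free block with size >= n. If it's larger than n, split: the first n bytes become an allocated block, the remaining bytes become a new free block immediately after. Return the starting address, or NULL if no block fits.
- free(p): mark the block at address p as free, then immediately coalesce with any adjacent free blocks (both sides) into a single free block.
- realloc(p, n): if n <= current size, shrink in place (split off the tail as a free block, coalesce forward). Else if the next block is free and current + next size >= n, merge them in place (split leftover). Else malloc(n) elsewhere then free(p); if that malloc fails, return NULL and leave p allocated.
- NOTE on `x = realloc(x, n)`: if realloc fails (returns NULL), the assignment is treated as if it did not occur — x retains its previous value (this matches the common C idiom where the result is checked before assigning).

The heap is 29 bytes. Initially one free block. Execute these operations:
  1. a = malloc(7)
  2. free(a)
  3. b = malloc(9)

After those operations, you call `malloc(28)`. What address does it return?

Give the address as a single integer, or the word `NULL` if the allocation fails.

Op 1: a = malloc(7) -> a = 0; heap: [0-6 ALLOC][7-28 FREE]
Op 2: free(a) -> (freed a); heap: [0-28 FREE]
Op 3: b = malloc(9) -> b = 0; heap: [0-8 ALLOC][9-28 FREE]
malloc(28): first-fit scan over [0-8 ALLOC][9-28 FREE] -> NULL

Answer: NULL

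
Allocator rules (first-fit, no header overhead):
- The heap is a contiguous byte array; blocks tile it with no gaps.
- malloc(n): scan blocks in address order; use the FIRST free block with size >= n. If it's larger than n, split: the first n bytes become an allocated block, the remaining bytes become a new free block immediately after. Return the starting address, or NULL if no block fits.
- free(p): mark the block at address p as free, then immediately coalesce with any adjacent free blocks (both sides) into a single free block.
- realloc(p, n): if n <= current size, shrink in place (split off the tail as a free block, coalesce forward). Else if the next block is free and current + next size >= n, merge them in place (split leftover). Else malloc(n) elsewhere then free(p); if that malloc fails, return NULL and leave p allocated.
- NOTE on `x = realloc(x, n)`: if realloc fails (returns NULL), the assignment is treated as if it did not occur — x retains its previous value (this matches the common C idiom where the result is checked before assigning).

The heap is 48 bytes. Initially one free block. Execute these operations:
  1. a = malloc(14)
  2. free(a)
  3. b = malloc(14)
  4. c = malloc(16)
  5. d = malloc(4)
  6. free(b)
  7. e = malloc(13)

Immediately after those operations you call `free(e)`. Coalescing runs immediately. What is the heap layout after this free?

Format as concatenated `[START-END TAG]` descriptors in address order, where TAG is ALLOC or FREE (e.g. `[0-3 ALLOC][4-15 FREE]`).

Op 1: a = malloc(14) -> a = 0; heap: [0-13 ALLOC][14-47 FREE]
Op 2: free(a) -> (freed a); heap: [0-47 FREE]
Op 3: b = malloc(14) -> b = 0; heap: [0-13 ALLOC][14-47 FREE]
Op 4: c = malloc(16) -> c = 14; heap: [0-13 ALLOC][14-29 ALLOC][30-47 FREE]
Op 5: d = malloc(4) -> d = 30; heap: [0-13 ALLOC][14-29 ALLOC][30-33 ALLOC][34-47 FREE]
Op 6: free(b) -> (freed b); heap: [0-13 FREE][14-29 ALLOC][30-33 ALLOC][34-47 FREE]
Op 7: e = malloc(13) -> e = 0; heap: [0-12 ALLOC][13-13 FREE][14-29 ALLOC][30-33 ALLOC][34-47 FREE]
free(e): e = 0 -> block [0-12 ALLOC]; mark free, coalesce with adjacent free neighbors -> [0-13 FREE][14-29 ALLOC][30-33 ALLOC][34-47 FREE]

Answer: [0-13 FREE][14-29 ALLOC][30-33 ALLOC][34-47 FREE]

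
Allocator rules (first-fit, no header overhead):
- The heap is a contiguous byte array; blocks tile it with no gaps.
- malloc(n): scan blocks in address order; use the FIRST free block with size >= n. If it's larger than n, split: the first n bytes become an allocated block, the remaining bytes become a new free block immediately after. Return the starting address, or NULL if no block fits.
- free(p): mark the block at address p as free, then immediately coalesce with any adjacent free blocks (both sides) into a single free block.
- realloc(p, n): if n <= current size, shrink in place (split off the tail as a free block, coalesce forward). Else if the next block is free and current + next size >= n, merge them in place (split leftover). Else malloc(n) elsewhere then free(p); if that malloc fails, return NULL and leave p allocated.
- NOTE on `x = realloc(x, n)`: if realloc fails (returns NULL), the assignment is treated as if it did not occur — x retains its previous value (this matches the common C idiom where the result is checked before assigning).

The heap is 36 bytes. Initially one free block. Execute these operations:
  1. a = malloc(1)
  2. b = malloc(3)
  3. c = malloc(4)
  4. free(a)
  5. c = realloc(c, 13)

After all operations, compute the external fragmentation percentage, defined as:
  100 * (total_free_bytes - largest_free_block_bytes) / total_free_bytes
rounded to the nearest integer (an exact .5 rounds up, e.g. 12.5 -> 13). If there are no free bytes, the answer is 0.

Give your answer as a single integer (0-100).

Answer: 5

Derivation:
Op 1: a = malloc(1) -> a = 0; heap: [0-0 ALLOC][1-35 FREE]
Op 2: b = malloc(3) -> b = 1; heap: [0-0 ALLOC][1-3 ALLOC][4-35 FREE]
Op 3: c = malloc(4) -> c = 4; heap: [0-0 ALLOC][1-3 ALLOC][4-7 ALLOC][8-35 FREE]
Op 4: free(a) -> (freed a); heap: [0-0 FREE][1-3 ALLOC][4-7 ALLOC][8-35 FREE]
Op 5: c = realloc(c, 13) -> c = 4; heap: [0-0 FREE][1-3 ALLOC][4-16 ALLOC][17-35 FREE]
Free blocks: [1 19] total_free=20 largest=19 -> 100*(20-19)/20 = 100/20 = 5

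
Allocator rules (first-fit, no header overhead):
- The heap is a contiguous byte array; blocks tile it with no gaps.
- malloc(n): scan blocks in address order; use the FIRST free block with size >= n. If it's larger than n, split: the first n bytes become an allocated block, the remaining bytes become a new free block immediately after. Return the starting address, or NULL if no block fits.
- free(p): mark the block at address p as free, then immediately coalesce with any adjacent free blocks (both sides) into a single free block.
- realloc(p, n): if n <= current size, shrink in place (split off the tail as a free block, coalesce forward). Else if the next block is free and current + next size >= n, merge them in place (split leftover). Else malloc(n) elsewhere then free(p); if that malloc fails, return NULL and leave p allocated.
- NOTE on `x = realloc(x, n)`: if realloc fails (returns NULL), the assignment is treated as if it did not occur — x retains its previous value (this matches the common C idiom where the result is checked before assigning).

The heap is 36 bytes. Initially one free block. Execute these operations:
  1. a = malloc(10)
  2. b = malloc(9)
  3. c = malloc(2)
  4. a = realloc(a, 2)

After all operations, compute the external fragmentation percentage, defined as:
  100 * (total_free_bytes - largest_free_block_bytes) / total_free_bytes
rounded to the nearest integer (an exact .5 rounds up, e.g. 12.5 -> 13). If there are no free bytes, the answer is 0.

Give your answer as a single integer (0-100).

Answer: 35

Derivation:
Op 1: a = malloc(10) -> a = 0; heap: [0-9 ALLOC][10-35 FREE]
Op 2: b = malloc(9) -> b = 10; heap: [0-9 ALLOC][10-18 ALLOC][19-35 FREE]
Op 3: c = malloc(2) -> c = 19; heap: [0-9 ALLOC][10-18 ALLOC][19-20 ALLOC][21-35 FREE]
Op 4: a = realloc(a, 2) -> a = 0; heap: [0-1 ALLOC][2-9 FREE][10-18 ALLOC][19-20 ALLOC][21-35 FREE]
Free blocks: [8 15] total_free=23 largest=15 -> 100*(23-15)/23 = 800/23 ≈ 34.783 -> rounds to 35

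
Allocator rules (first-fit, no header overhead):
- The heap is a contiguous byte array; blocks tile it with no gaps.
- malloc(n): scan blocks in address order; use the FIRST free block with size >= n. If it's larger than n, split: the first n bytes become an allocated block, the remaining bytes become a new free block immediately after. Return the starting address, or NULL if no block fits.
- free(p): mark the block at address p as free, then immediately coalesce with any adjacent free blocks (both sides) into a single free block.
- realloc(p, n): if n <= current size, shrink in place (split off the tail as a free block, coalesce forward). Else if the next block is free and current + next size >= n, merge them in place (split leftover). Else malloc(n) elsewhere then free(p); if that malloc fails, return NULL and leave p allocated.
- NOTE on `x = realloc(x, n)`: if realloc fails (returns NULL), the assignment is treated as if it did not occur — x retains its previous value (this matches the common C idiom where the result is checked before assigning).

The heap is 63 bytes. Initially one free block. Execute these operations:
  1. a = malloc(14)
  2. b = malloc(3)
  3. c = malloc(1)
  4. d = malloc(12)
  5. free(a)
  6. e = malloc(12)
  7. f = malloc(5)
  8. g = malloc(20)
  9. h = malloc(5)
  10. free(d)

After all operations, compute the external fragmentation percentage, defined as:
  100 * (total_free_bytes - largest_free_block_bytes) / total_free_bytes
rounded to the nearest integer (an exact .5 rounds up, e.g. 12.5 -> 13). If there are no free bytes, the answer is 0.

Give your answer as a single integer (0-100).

Answer: 29

Derivation:
Op 1: a = malloc(14) -> a = 0; heap: [0-13 ALLOC][14-62 FREE]
Op 2: b = malloc(3) -> b = 14; heap: [0-13 ALLOC][14-16 ALLOC][17-62 FREE]
Op 3: c = malloc(1) -> c = 17; heap: [0-13 ALLOC][14-16 ALLOC][17-17 ALLOC][18-62 FREE]
Op 4: d = malloc(12) -> d = 18; heap: [0-13 ALLOC][14-16 ALLOC][17-17 ALLOC][18-29 ALLOC][30-62 FREE]
Op 5: free(a) -> (freed a); heap: [0-13 FREE][14-16 ALLOC][17-17 ALLOC][18-29 ALLOC][30-62 FREE]
Op 6: e = malloc(12) -> e = 0; heap: [0-11 ALLOC][12-13 FREE][14-16 ALLOC][17-17 ALLOC][18-29 ALLOC][30-62 FREE]
Op 7: f = malloc(5) -> f = 30; heap: [0-11 ALLOC][12-13 FREE][14-16 ALLOC][17-17 ALLOC][18-29 ALLOC][30-34 ALLOC][35-62 FREE]
Op 8: g = malloc(20) -> g = 35; heap: [0-11 ALLOC][12-13 FREE][14-16 ALLOC][17-17 ALLOC][18-29 ALLOC][30-34 ALLOC][35-54 ALLOC][55-62 FREE]
Op 9: h = malloc(5) -> h = 55; heap: [0-11 ALLOC][12-13 FREE][14-16 ALLOC][17-17 ALLOC][18-29 ALLOC][30-34 ALLOC][35-54 ALLOC][55-59 ALLOC][60-62 FREE]
Op 10: free(d) -> (freed d); heap: [0-11 ALLOC][12-13 FREE][14-16 ALLOC][17-17 ALLOC][18-29 FREE][30-34 ALLOC][35-54 ALLOC][55-59 ALLOC][60-62 FREE]
Free blocks: [2 12 3] total_free=17 largest=12 -> 100*(17-12)/17 = 500/17 ≈ 29.412 -> rounds to 29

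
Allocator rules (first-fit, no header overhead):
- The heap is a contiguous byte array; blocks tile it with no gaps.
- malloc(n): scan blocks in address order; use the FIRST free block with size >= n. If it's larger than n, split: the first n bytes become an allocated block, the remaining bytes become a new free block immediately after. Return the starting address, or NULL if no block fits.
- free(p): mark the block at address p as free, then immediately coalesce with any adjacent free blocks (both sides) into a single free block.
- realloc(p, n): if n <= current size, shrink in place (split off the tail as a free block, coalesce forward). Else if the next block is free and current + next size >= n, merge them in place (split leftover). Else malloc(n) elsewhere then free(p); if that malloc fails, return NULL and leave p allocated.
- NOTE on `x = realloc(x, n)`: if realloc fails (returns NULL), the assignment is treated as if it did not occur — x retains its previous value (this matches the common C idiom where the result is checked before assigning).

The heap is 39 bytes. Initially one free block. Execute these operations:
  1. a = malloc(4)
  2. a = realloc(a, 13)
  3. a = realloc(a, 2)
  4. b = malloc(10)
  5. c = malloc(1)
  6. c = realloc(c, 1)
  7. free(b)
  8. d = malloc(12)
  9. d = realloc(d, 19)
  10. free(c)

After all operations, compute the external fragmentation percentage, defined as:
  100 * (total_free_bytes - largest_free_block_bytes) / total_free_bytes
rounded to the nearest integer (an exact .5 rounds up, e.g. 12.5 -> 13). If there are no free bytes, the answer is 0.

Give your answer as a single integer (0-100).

Answer: 39

Derivation:
Op 1: a = malloc(4) -> a = 0; heap: [0-3 ALLOC][4-38 FREE]
Op 2: a = realloc(a, 13) -> a = 0; heap: [0-12 ALLOC][13-38 FREE]
Op 3: a = realloc(a, 2) -> a = 0; heap: [0-1 ALLOC][2-38 FREE]
Op 4: b = malloc(10) -> b = 2; heap: [0-1 ALLOC][2-11 ALLOC][12-38 FREE]
Op 5: c = malloc(1) -> c = 12; heap: [0-1 ALLOC][2-11 ALLOC][12-12 ALLOC][13-38 FREE]
Op 6: c = realloc(c, 1) -> c = 12; heap: [0-1 ALLOC][2-11 ALLOC][12-12 ALLOC][13-38 FREE]
Op 7: free(b) -> (freed b); heap: [0-1 ALLOC][2-11 FREE][12-12 ALLOC][13-38 FREE]
Op 8: d = malloc(12) -> d = 13; heap: [0-1 ALLOC][2-11 FREE][12-12 ALLOC][13-24 ALLOC][25-38 FREE]
Op 9: d = realloc(d, 19) -> d = 13; heap: [0-1 ALLOC][2-11 FREE][12-12 ALLOC][13-31 ALLOC][32-38 FREE]
Op 10: free(c) -> (freed c); heap: [0-1 ALLOC][2-12 FREE][13-31 ALLOC][32-38 FREE]
Free blocks: [11 7] total_free=18 largest=11 -> 100*(18-11)/18 = 700/18 ≈ 38.889 -> rounds to 39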